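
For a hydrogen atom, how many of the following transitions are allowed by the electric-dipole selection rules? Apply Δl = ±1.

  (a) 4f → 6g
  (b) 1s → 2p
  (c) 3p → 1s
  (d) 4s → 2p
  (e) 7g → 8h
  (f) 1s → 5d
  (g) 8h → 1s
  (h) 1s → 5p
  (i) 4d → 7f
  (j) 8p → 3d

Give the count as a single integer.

8

(a) allowed
(b) allowed
(c) allowed
(d) allowed
(e) allowed
(f) forbidden — Δl = +2 (E1 requires Δl = ±1)
(g) forbidden — Δl = -5 (E1 requires Δl = ±1)
(h) allowed
(i) allowed
(j) allowed
Total allowed: 8 of 10.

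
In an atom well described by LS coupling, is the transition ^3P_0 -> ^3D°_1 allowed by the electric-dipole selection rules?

allowed

ΔS = 0: S: 1 → 1 — passes.
ΔJ = 0, ±1 (not J=0↔0): J: 0 → 1, ΔJ = +1 — passes.
Parity must change: even → odd — passes.
ΔL = 0, ±1 (not L=0↔0): L: 1 → 2, ΔL = +1 — passes.
All four E1 rules are satisfied.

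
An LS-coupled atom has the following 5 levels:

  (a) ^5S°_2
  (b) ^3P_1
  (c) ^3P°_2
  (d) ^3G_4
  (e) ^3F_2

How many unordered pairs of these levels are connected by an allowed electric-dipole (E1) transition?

1

(a)–(b): forbidden (ΔS).
(a)–(c): forbidden (parity, ΔS).
(a)–(d): forbidden (ΔS, ΔL, ΔJ).
(a)–(e): forbidden (ΔS, ΔL).
(b)–(c): allowed.
(b)–(d): forbidden (parity, ΔL, ΔJ).
(b)–(e): forbidden (parity, ΔL).
(c)–(d): forbidden (ΔL, ΔJ).
(c)–(e): forbidden (ΔL).
(d)–(e): forbidden (parity, ΔJ).
Allowed pairs: 1 of 10.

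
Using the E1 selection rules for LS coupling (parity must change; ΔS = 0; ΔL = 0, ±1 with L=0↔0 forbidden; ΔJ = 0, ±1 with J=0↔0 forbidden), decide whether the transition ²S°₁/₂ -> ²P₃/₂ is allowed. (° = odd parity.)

Reading off the term symbols: S 1/2→1/2, L 0→1, J 1/2→3/2, parity odd→even.
ΔS = 0: S: 1/2 → 1/2 — satisfied.
Parity must change: odd → even — satisfied.
ΔL = 0, ±1 (not L=0↔0): L: 0 → 1, ΔL = +1 — satisfied.
ΔJ = 0, ±1 (not J=0↔0): J: 1/2 → 3/2, ΔJ = +1 — satisfied.
All four E1 rules are satisfied.

allowed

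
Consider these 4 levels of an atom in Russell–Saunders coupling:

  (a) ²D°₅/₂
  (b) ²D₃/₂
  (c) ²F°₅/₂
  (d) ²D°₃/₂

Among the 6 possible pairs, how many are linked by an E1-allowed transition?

(a)–(b): allowed.
(a)–(c): forbidden (parity).
(a)–(d): forbidden (parity).
(b)–(c): allowed.
(b)–(d): allowed.
(c)–(d): forbidden (parity).
Allowed pairs: 3 of 6.

3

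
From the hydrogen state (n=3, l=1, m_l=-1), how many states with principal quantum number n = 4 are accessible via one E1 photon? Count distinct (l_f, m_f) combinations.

4

E1 requires Δl = ±1, so l_f ∈ {0, 2}; with 0 ≤ l_f ≤ n_f−1 = 3, the allowed l_f values are {0, 2}.
For l_f = 0: m_f ∈ {m_i−1, m_i, m_i+1} ∩ [−0, 0] = {0} → 1 state.
For l_f = 2: m_f ∈ {m_i−1, m_i, m_i+1} ∩ [−2, 2] = {-2, -1, 0} → 3 states.
Total: 4.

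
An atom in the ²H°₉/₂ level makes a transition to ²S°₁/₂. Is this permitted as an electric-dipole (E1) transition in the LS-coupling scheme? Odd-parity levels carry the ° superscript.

forbidden

Reading off the term symbols: S 1/2→1/2, L 5→0, J 9/2→1/2, parity odd→odd.
Parity must change: odd → odd — fails.
ΔS = 0: S: 1/2 → 1/2 — passes.
ΔL = 0, ±1 (not L=0↔0): L: 5 → 0, ΔL = -5 — fails.
ΔJ = 0, ±1 (not J=0↔0): J: 9/2 → 1/2, ΔJ = -4 — fails.
Rule(s) violated: parity, ΔL, ΔJ.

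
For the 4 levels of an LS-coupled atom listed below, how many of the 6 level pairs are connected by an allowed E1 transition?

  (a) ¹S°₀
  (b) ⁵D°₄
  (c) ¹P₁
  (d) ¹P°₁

(a)–(b): forbidden (parity, ΔS, ΔL, ΔJ).
(a)–(c): allowed.
(a)–(d): forbidden (parity).
(b)–(c): forbidden (ΔS, ΔJ).
(b)–(d): forbidden (parity, ΔS, ΔJ).
(c)–(d): allowed.
Allowed pairs: 2 of 6.

2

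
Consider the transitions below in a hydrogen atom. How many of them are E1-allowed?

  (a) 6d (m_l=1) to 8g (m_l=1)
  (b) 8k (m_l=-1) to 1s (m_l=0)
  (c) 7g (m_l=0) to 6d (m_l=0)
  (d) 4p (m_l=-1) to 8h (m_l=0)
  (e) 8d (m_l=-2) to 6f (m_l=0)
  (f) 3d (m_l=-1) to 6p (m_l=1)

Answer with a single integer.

(a) forbidden — Δl = +2 (E1 requires Δl = ±1)
(b) forbidden — Δl = -7 (E1 requires Δl = ±1)
(c) forbidden — Δl = -2 (E1 requires Δl = ±1)
(d) forbidden — Δl = +4 (E1 requires Δl = ±1)
(e) forbidden — Δm_l = +2 (E1 requires Δm_l = 0, ±1)
(f) forbidden — Δm_l = +2 (E1 requires Δm_l = 0, ±1)
Total allowed: 0 of 6.

0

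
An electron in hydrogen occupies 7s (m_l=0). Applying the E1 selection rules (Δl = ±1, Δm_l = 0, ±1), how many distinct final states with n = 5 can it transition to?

3

E1 requires Δl = ±1, so l_f ∈ {-1, 1}; with 0 ≤ l_f ≤ n_f−1 = 4, the allowed l_f values are {1}.
For l_f = 1: m_f ∈ {m_i−1, m_i, m_i+1} ∩ [−1, 1] = {-1, 0, 1} → 3 states.
Total: 3.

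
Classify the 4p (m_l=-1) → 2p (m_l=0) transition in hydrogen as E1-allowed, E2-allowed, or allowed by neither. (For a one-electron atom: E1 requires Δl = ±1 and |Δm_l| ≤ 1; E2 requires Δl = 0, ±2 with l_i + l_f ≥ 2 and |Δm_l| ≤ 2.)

E2

Δl = 1 − 1 = +0; l_i + l_f = 2.
Δm_l = +1.
E1 (Δl = ±1, |Δm_l| ≤ 1): not satisfied.
E2 (Δl = 0,±2, l_i+l_f ≥ 2, |Δm_l| ≤ 2): satisfied.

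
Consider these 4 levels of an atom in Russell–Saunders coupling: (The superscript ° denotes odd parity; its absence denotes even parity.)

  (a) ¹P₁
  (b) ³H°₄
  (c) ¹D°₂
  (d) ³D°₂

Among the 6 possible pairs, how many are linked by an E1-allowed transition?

1

(a)–(b): forbidden (ΔS, ΔL, ΔJ).
(a)–(c): allowed.
(a)–(d): forbidden (ΔS).
(b)–(c): forbidden (parity, ΔS, ΔL, ΔJ).
(b)–(d): forbidden (parity, ΔL, ΔJ).
(c)–(d): forbidden (parity, ΔS).
Allowed pairs: 1 of 6.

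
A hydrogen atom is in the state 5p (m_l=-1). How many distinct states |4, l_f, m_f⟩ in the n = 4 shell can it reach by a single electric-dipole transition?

4

E1 requires Δl = ±1, so l_f ∈ {0, 2}; with 0 ≤ l_f ≤ n_f−1 = 3, the allowed l_f values are {0, 2}.
For l_f = 0: m_f ∈ {m_i−1, m_i, m_i+1} ∩ [−0, 0] = {0} → 1 state.
For l_f = 2: m_f ∈ {m_i−1, m_i, m_i+1} ∩ [−2, 2] = {-2, -1, 0} → 3 states.
Total: 4.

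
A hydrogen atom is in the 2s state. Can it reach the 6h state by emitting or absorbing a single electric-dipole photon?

l: 0 → 5 (Δl = +5). Δl = ±1 violated.
The transition is electric-dipole forbidden.

forbidden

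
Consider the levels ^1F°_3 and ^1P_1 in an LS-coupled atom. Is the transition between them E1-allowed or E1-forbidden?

forbidden

Parity must change: odd → even — satisfied.
ΔS = 0: S: 0 → 0 — satisfied.
ΔL = 0, ±1 (not L=0↔0): L: 3 → 1, ΔL = -2 — violated.
ΔJ = 0, ±1 (not J=0↔0): J: 3 → 1, ΔJ = -2 — violated.
Rule(s) violated: ΔL, ΔJ.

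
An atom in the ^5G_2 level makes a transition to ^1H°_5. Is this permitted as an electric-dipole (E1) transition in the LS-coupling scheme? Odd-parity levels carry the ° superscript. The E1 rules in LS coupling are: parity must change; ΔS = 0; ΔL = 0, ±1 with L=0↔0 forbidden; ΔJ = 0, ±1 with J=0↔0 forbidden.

forbidden

Initial level: S=2, L=4, J=2, parity even. Final level: S=0, L=5, J=5, parity odd.
ΔL = 0, ±1 (not L=0↔0): L: 4 → 5, ΔL = +1 — passes.
ΔJ = 0, ±1 (not J=0↔0): J: 2 → 5, ΔJ = +3 — fails.
Parity must change: even → odd — passes.
ΔS = 0: S: 2 → 0 — fails.
Rule(s) violated: ΔS, ΔJ.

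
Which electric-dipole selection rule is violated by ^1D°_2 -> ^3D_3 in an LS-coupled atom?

Reading off the term symbols: S 0→1, L 2→2, J 2→3, parity odd→even.
Parity must change: odd → even — passes.
ΔS = 0: S: 0 → 1 — fails.
ΔL = 0, ±1 (not L=0↔0): L: 2 → 2, ΔL = +0 — passes.
ΔJ = 0, ±1 (not J=0↔0): J: 2 → 3, ΔJ = +1 — passes.

the ΔS = 0 rule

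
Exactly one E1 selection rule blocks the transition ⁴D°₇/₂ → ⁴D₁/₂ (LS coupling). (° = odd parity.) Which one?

ΔS = 0: S: 3/2 → 3/2 — satisfied.
Parity must change: odd → even — satisfied.
ΔJ = 0, ±1 (not J=0↔0): J: 7/2 → 1/2, ΔJ = -3 — violated.
ΔL = 0, ±1 (not L=0↔0): L: 2 → 2, ΔL = +0 — satisfied.

the ΔJ = 0, ±1 rule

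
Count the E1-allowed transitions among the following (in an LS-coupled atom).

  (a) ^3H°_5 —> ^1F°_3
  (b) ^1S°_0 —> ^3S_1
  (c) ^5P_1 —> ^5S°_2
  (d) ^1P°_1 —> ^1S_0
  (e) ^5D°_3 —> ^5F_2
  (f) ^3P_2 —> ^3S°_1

(a) forbidden (parity, ΔS, ΔL, ΔJ fail)
(b) forbidden (ΔS, ΔL fail)
(c) allowed
(d) allowed
(e) allowed
(f) allowed
Total allowed: 4 of 6.

4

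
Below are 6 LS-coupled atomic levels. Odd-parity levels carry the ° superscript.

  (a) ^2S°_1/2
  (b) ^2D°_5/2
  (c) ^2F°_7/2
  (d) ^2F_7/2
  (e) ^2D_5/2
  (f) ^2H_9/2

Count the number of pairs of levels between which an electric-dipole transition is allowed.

(a)–(b): forbidden (parity, ΔL, ΔJ).
(a)–(c): forbidden (parity, ΔL, ΔJ).
(a)–(d): forbidden (ΔL, ΔJ).
(a)–(e): forbidden (ΔL, ΔJ).
(a)–(f): forbidden (ΔL, ΔJ).
(b)–(c): forbidden (parity).
(b)–(d): allowed.
(b)–(e): allowed.
(b)–(f): forbidden (ΔL, ΔJ).
(c)–(d): allowed.
(c)–(e): allowed.
(c)–(f): forbidden (ΔL).
(d)–(e): forbidden (parity).
(d)–(f): forbidden (parity, ΔL).
(e)–(f): forbidden (parity, ΔL, ΔJ).
Allowed pairs: 4 of 15.

4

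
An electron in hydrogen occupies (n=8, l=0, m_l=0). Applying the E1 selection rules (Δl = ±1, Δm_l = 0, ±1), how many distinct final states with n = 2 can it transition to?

3

E1 requires Δl = ±1, so l_f ∈ {-1, 1}; with 0 ≤ l_f ≤ n_f−1 = 1, the allowed l_f values are {1}.
For l_f = 1: m_f ∈ {m_i−1, m_i, m_i+1} ∩ [−1, 1] = {-1, 0, 1} → 3 states.
Total: 3.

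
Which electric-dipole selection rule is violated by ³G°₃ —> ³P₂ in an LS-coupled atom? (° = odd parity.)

the ΔL = 0, ±1 rule

Parity must change: odd → even — satisfied.
ΔJ = 0, ±1 (not J=0↔0): J: 3 → 2, ΔJ = -1 — satisfied.
ΔL = 0, ±1 (not L=0↔0): L: 4 → 1, ΔL = -3 — violated.
ΔS = 0: S: 1 → 1 — satisfied.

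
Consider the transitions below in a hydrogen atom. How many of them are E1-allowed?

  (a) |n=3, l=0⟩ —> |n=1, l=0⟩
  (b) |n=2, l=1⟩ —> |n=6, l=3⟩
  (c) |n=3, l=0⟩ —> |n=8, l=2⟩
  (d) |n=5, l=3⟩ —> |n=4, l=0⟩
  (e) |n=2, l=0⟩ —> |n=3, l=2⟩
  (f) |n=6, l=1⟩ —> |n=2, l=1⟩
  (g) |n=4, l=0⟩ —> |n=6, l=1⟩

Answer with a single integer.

(a) forbidden — Δl = +0 (E1 requires Δl = ±1)
(b) forbidden — Δl = +2 (E1 requires Δl = ±1)
(c) forbidden — Δl = +2 (E1 requires Δl = ±1)
(d) forbidden — Δl = -3 (E1 requires Δl = ±1)
(e) forbidden — Δl = +2 (E1 requires Δl = ±1)
(f) forbidden — Δl = +0 (E1 requires Δl = ±1)
(g) allowed
Total allowed: 1 of 7.

1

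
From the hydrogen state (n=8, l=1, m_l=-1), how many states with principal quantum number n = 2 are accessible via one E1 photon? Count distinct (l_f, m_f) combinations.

1

E1 requires Δl = ±1, so l_f ∈ {0, 2}; with 0 ≤ l_f ≤ n_f−1 = 1, the allowed l_f values are {0}.
For l_f = 0: m_f ∈ {m_i−1, m_i, m_i+1} ∩ [−0, 0] = {0} → 1 state.
Total: 1.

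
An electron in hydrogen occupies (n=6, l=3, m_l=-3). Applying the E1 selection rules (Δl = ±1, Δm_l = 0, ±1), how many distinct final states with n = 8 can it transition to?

4

E1 requires Δl = ±1, so l_f ∈ {2, 4}; with 0 ≤ l_f ≤ n_f−1 = 7, the allowed l_f values are {2, 4}.
For l_f = 2: m_f ∈ {m_i−1, m_i, m_i+1} ∩ [−2, 2] = {-2} → 1 state.
For l_f = 4: m_f ∈ {m_i−1, m_i, m_i+1} ∩ [−4, 4] = {-4, -3, -2} → 3 states.
Total: 4.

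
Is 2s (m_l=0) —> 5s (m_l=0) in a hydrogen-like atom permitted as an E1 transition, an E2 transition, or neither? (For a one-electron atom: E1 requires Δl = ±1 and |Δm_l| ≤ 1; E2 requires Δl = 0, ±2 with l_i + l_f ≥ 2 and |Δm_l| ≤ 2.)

Δl = 0 − 0 = +0; l_i + l_f = 0.
Δm_l = +0.
E1 (Δl = ±1, |Δm_l| ≤ 1): not satisfied.
E2 (Δl = 0,±2, l_i+l_f ≥ 2, |Δm_l| ≤ 2): not satisfied.

neither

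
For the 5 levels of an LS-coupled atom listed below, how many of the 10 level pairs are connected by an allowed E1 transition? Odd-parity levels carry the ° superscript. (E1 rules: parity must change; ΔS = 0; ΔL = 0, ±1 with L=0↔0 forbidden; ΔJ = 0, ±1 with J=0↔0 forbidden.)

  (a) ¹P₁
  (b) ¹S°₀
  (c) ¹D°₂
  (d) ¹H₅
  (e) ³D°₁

2

(a)–(b): allowed.
(a)–(c): allowed.
(a)–(d): forbidden (parity, ΔL, ΔJ).
(a)–(e): forbidden (ΔS).
(b)–(c): forbidden (parity, ΔL, ΔJ).
(b)–(d): forbidden (ΔL, ΔJ).
(b)–(e): forbidden (parity, ΔS, ΔL).
(c)–(d): forbidden (ΔL, ΔJ).
(c)–(e): forbidden (parity, ΔS).
(d)–(e): forbidden (ΔS, ΔL, ΔJ).
Allowed pairs: 2 of 10.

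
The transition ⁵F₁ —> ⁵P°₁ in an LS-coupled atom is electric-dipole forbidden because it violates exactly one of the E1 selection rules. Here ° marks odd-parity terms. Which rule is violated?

Parity must change: even → odd — passes.
ΔL = 0, ±1 (not L=0↔0): L: 3 → 1, ΔL = -2 — fails.
ΔS = 0: S: 2 → 2 — passes.
ΔJ = 0, ±1 (not J=0↔0): J: 1 → 1, ΔJ = +0 — passes.

the ΔL = 0, ±1 rule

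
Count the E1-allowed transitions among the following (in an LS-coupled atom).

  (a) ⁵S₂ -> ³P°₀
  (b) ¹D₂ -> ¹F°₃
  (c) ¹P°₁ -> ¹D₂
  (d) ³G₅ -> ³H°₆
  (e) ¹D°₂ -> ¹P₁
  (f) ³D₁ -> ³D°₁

5

(a) forbidden (ΔS, ΔJ fail)
(b) allowed
(c) allowed
(d) allowed
(e) allowed
(f) allowed
Total allowed: 5 of 6.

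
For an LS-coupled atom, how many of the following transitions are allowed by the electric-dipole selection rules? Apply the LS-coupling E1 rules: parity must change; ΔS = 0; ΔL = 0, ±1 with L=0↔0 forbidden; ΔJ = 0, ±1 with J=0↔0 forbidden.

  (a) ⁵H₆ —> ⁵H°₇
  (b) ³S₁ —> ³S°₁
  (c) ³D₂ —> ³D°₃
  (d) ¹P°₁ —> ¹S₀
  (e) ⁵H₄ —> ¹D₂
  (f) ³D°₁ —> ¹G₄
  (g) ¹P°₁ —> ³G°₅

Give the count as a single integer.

(a) allowed
(b) forbidden (ΔL fails)
(c) allowed
(d) allowed
(e) forbidden (parity, ΔS, ΔL, ΔJ fail)
(f) forbidden (ΔS, ΔL, ΔJ fail)
(g) forbidden (parity, ΔS, ΔL, ΔJ fail)
Total allowed: 3 of 7.

3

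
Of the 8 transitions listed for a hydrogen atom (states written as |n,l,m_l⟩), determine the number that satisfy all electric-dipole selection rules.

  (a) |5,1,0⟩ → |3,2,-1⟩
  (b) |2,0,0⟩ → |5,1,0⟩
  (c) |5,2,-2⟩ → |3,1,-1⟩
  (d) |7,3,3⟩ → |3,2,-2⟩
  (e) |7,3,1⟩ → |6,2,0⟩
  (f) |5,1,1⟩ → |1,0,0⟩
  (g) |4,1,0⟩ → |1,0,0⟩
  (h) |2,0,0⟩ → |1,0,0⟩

6

(a) allowed
(b) allowed
(c) allowed
(d) forbidden — Δm_l = -5 (E1 requires Δm_l = 0, ±1)
(e) allowed
(f) allowed
(g) allowed
(h) forbidden — Δl = +0 (E1 requires Δl = ±1)
Total allowed: 6 of 8.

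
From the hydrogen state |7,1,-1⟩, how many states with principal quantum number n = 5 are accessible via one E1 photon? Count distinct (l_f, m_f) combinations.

4

E1 requires Δl = ±1, so l_f ∈ {0, 2}; with 0 ≤ l_f ≤ n_f−1 = 4, the allowed l_f values are {0, 2}.
For l_f = 0: m_f ∈ {m_i−1, m_i, m_i+1} ∩ [−0, 0] = {0} → 1 state.
For l_f = 2: m_f ∈ {m_i−1, m_i, m_i+1} ∩ [−2, 2] = {-2, -1, 0} → 3 states.
Total: 4.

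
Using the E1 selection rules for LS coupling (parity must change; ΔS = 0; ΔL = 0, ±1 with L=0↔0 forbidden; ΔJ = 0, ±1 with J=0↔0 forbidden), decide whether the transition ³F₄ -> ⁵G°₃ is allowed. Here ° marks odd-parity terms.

forbidden

Parity must change: even → odd — passes.
ΔS = 0: S: 1 → 2 — fails.
ΔL = 0, ±1 (not L=0↔0): L: 3 → 4, ΔL = +1 — passes.
ΔJ = 0, ±1 (not J=0↔0): J: 4 → 3, ΔJ = -1 — passes.
Rule(s) violated: ΔS.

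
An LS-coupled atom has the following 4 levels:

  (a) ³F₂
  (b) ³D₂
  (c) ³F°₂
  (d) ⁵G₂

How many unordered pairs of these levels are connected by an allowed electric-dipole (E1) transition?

(a)–(b): forbidden (parity).
(a)–(c): allowed.
(a)–(d): forbidden (parity, ΔS).
(b)–(c): allowed.
(b)–(d): forbidden (parity, ΔS, ΔL).
(c)–(d): forbidden (ΔS).
Allowed pairs: 2 of 6.

2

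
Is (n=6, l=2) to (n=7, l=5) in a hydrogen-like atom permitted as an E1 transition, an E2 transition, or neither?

neither

Δl = 5 − 2 = +3; l_i + l_f = 7.
E1 (Δl = ±1): not satisfied.
E2 (Δl = 0,±2, l_i+l_f ≥ 2): not satisfied.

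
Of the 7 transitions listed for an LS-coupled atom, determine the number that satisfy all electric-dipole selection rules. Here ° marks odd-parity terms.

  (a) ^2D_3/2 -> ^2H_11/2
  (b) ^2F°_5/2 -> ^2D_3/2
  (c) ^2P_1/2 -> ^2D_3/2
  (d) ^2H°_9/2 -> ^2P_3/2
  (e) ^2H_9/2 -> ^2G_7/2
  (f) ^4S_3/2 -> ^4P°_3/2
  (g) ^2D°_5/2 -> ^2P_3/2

3

(a) forbidden (parity, ΔL, ΔJ fail)
(b) allowed
(c) forbidden (parity fails)
(d) forbidden (ΔL, ΔJ fail)
(e) forbidden (parity fails)
(f) allowed
(g) allowed
Total allowed: 3 of 7.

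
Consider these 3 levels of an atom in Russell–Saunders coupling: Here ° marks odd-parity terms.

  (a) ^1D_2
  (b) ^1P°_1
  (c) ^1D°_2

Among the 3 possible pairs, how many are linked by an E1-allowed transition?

(a)–(b): allowed.
(a)–(c): allowed.
(b)–(c): forbidden (parity).
Allowed pairs: 2 of 3.

2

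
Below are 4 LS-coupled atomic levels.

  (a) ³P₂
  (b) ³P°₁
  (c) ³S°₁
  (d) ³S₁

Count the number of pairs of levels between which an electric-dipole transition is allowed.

3

(a)–(b): allowed.
(a)–(c): allowed.
(a)–(d): forbidden (parity).
(b)–(c): forbidden (parity).
(b)–(d): allowed.
(c)–(d): forbidden (ΔL).
Allowed pairs: 3 of 6.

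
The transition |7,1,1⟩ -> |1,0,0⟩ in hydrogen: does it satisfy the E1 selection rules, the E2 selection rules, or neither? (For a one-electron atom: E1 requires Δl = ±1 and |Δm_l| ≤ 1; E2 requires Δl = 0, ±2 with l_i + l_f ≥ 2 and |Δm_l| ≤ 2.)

E1

Δl = 0 − 1 = -1; l_i + l_f = 1.
Δm_l = -1.
E1 (Δl = ±1, |Δm_l| ≤ 1): satisfied.
E2 (Δl = 0,±2, l_i+l_f ≥ 2, |Δm_l| ≤ 2): not satisfied.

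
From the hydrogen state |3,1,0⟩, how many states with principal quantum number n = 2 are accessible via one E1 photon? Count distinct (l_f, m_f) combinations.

E1 requires Δl = ±1, so l_f ∈ {0, 2}; with 0 ≤ l_f ≤ n_f−1 = 1, the allowed l_f values are {0}.
For l_f = 0: m_f ∈ {m_i−1, m_i, m_i+1} ∩ [−0, 0] = {0} → 1 state.
Total: 1.

1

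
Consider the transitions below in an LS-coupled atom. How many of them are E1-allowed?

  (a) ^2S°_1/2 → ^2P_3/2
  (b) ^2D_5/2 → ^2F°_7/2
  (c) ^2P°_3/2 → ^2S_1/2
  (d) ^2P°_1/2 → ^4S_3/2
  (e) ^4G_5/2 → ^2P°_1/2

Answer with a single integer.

(a) allowed
(b) allowed
(c) allowed
(d) forbidden (ΔS fails)
(e) forbidden (ΔS, ΔL, ΔJ fail)
Total allowed: 3 of 5.

3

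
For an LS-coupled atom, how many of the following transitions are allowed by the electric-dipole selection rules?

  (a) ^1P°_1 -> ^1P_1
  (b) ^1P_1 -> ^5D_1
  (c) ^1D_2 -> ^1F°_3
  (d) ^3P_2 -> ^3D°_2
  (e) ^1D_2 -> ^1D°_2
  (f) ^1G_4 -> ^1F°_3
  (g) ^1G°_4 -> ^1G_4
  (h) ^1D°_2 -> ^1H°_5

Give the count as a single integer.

(a) allowed
(b) forbidden (parity, ΔS fail)
(c) allowed
(d) allowed
(e) allowed
(f) allowed
(g) allowed
(h) forbidden (parity, ΔL, ΔJ fail)
Total allowed: 6 of 8.

6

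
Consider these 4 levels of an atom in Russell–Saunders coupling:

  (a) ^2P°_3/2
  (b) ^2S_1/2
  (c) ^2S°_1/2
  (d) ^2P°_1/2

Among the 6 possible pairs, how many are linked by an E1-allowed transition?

2

(a)–(b): allowed.
(a)–(c): forbidden (parity).
(a)–(d): forbidden (parity).
(b)–(c): forbidden (ΔL).
(b)–(d): allowed.
(c)–(d): forbidden (parity).
Allowed pairs: 2 of 6.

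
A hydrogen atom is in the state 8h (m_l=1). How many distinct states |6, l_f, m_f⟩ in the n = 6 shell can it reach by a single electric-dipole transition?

E1 requires Δl = ±1, so l_f ∈ {4, 6}; with 0 ≤ l_f ≤ n_f−1 = 5, the allowed l_f values are {4}.
For l_f = 4: m_f ∈ {m_i−1, m_i, m_i+1} ∩ [−4, 4] = {0, 1, 2} → 3 states.
Total: 3.

3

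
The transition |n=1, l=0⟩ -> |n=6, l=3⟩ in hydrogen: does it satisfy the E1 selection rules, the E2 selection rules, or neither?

neither

Δl = 3 − 0 = +3; l_i + l_f = 3.
E1 (Δl = ±1): not satisfied.
E2 (Δl = 0,±2, l_i+l_f ≥ 2): not satisfied.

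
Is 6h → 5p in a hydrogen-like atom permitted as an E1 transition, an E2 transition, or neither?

Δl = 1 − 5 = -4; l_i + l_f = 6.
E1 (Δl = ±1): not satisfied.
E2 (Δl = 0,±2, l_i+l_f ≥ 2): not satisfied.

neither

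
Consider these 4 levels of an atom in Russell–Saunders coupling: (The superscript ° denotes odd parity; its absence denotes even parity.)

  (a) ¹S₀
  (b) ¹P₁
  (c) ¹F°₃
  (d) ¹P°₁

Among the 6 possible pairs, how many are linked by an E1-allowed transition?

2

(a)–(b): forbidden (parity).
(a)–(c): forbidden (ΔL, ΔJ).
(a)–(d): allowed.
(b)–(c): forbidden (ΔL, ΔJ).
(b)–(d): allowed.
(c)–(d): forbidden (parity, ΔL, ΔJ).
Allowed pairs: 2 of 6.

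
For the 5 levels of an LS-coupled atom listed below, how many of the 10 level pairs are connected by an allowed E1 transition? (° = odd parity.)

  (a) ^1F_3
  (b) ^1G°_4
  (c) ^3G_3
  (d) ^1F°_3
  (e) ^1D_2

3

(a)–(b): allowed.
(a)–(c): forbidden (parity, ΔS).
(a)–(d): allowed.
(a)–(e): forbidden (parity).
(b)–(c): forbidden (ΔS).
(b)–(d): forbidden (parity).
(b)–(e): forbidden (ΔL, ΔJ).
(c)–(d): forbidden (ΔS).
(c)–(e): forbidden (parity, ΔS, ΔL).
(d)–(e): allowed.
Allowed pairs: 3 of 10.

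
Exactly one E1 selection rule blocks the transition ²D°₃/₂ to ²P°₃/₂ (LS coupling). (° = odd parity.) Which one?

parity

Parity must change: odd → odd — fails.
ΔS = 0: S: 1/2 → 1/2 — passes.
ΔL = 0, ±1 (not L=0↔0): L: 2 → 1, ΔL = -1 — passes.
ΔJ = 0, ±1 (not J=0↔0): J: 3/2 → 3/2, ΔJ = +0 — passes.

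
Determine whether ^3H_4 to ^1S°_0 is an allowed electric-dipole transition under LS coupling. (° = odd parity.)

forbidden

Initial level: S=1, L=5, J=4, parity even. Final level: S=0, L=0, J=0, parity odd.
Parity must change: even → odd — passes.
ΔS = 0: S: 1 → 0 — fails.
ΔL = 0, ±1 (not L=0↔0): L: 5 → 0, ΔL = -5 — fails.
ΔJ = 0, ±1 (not J=0↔0): J: 4 → 0, ΔJ = -4 — fails.
Rule(s) violated: ΔS, ΔL, ΔJ.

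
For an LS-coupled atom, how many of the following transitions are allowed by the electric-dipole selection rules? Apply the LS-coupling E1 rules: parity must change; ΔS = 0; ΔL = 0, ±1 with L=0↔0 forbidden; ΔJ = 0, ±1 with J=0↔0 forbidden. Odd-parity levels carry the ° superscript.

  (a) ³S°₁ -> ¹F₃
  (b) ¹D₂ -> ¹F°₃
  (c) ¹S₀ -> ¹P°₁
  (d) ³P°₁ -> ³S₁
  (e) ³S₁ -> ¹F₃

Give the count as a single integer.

3

(a) forbidden (ΔS, ΔL, ΔJ fail)
(b) allowed
(c) allowed
(d) allowed
(e) forbidden (parity, ΔS, ΔL, ΔJ fail)
Total allowed: 3 of 5.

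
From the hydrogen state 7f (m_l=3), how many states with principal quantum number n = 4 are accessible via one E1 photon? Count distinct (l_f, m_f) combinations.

E1 requires Δl = ±1, so l_f ∈ {2, 4}; with 0 ≤ l_f ≤ n_f−1 = 3, the allowed l_f values are {2}.
For l_f = 2: m_f ∈ {m_i−1, m_i, m_i+1} ∩ [−2, 2] = {2} → 1 state.
Total: 1.

1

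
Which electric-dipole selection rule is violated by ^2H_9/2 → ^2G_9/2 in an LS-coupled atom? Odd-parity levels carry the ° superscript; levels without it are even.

Initial level: S=1/2, L=5, J=9/2, parity even. Final level: S=1/2, L=4, J=9/2, parity even.
Parity must change: even → even — fails.
ΔS = 0: S: 1/2 → 1/2 — passes.
ΔL = 0, ±1 (not L=0↔0): L: 5 → 4, ΔL = -1 — passes.
ΔJ = 0, ±1 (not J=0↔0): J: 9/2 → 9/2, ΔJ = +0 — passes.

parity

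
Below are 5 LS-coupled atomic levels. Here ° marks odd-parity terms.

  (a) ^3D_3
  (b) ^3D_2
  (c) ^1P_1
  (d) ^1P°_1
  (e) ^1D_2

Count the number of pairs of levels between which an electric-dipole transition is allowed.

(a)–(b): forbidden (parity).
(a)–(c): forbidden (parity, ΔS, ΔJ).
(a)–(d): forbidden (ΔS, ΔJ).
(a)–(e): forbidden (parity, ΔS).
(b)–(c): forbidden (parity, ΔS).
(b)–(d): forbidden (ΔS).
(b)–(e): forbidden (parity, ΔS).
(c)–(d): allowed.
(c)–(e): forbidden (parity).
(d)–(e): allowed.
Allowed pairs: 2 of 10.

2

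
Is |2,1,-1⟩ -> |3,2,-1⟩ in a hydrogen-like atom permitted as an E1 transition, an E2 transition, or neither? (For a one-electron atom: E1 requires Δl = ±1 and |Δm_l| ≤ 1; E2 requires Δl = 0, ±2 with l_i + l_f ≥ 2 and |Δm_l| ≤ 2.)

E1

Δl = 2 − 1 = +1; l_i + l_f = 3.
Δm_l = +0.
E1 (Δl = ±1, |Δm_l| ≤ 1): satisfied.
E2 (Δl = 0,±2, l_i+l_f ≥ 2, |Δm_l| ≤ 2): not satisfied.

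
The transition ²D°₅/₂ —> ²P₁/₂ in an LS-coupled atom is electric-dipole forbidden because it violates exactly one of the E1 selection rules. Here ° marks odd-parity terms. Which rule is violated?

Reading off the term symbols: S 1/2→1/2, L 2→1, J 5/2→1/2, parity odd→even.
ΔL = 0, ±1 (not L=0↔0): L: 2 → 1, ΔL = -1 — ✓.
ΔS = 0: S: 1/2 → 1/2 — ✓.
ΔJ = 0, ±1 (not J=0↔0): J: 5/2 → 1/2, ΔJ = -2 — ✗.
Parity must change: odd → even — ✓.

the ΔJ = 0, ±1 rule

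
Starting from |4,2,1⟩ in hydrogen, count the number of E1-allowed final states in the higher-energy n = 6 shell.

E1 requires Δl = ±1, so l_f ∈ {1, 3}; with 0 ≤ l_f ≤ n_f−1 = 5, the allowed l_f values are {1, 3}.
For l_f = 1: m_f ∈ {m_i−1, m_i, m_i+1} ∩ [−1, 1] = {0, 1} → 2 states.
For l_f = 3: m_f ∈ {m_i−1, m_i, m_i+1} ∩ [−3, 3] = {0, 1, 2} → 3 states.
Total: 5.

5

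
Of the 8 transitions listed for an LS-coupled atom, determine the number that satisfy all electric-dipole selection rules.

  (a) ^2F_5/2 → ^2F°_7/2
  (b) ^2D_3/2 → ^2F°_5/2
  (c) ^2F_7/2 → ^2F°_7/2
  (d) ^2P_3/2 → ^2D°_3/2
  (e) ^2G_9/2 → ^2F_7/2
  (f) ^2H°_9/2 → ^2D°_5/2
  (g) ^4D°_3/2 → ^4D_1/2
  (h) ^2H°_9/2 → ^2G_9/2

6

(a) allowed
(b) allowed
(c) allowed
(d) allowed
(e) forbidden (parity fails)
(f) forbidden (parity, ΔL, ΔJ fail)
(g) allowed
(h) allowed
Total allowed: 6 of 8.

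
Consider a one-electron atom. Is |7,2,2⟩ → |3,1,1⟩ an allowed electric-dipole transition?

Δl = 1 − 2 = -1; the E1 rule Δl = ±1 is satisfied.
m_l: 2 → 1 (Δm_l = -1). |Δm_l| ≤ 1 satisfied.
All E1 selection rules are satisfied.

allowed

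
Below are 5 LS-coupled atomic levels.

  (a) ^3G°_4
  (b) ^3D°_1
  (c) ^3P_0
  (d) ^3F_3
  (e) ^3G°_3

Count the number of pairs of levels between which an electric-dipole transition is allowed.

(a)–(b): forbidden (parity, ΔL, ΔJ).
(a)–(c): forbidden (ΔL, ΔJ).
(a)–(d): allowed.
(a)–(e): forbidden (parity).
(b)–(c): allowed.
(b)–(d): forbidden (ΔJ).
(b)–(e): forbidden (parity, ΔL, ΔJ).
(c)–(d): forbidden (parity, ΔL, ΔJ).
(c)–(e): forbidden (ΔL, ΔJ).
(d)–(e): allowed.
Allowed pairs: 3 of 10.

3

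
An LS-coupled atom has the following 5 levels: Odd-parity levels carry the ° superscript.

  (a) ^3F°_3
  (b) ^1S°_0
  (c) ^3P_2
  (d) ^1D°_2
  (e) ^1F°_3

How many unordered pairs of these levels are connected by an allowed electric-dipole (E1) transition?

0

(a)–(b): forbidden (parity, ΔS, ΔL, ΔJ).
(a)–(c): forbidden (ΔL).
(a)–(d): forbidden (parity, ΔS).
(a)–(e): forbidden (parity, ΔS).
(b)–(c): forbidden (ΔS, ΔJ).
(b)–(d): forbidden (parity, ΔL, ΔJ).
(b)–(e): forbidden (parity, ΔL, ΔJ).
(c)–(d): forbidden (ΔS).
(c)–(e): forbidden (ΔS, ΔL).
(d)–(e): forbidden (parity).
Allowed pairs: 0 of 10.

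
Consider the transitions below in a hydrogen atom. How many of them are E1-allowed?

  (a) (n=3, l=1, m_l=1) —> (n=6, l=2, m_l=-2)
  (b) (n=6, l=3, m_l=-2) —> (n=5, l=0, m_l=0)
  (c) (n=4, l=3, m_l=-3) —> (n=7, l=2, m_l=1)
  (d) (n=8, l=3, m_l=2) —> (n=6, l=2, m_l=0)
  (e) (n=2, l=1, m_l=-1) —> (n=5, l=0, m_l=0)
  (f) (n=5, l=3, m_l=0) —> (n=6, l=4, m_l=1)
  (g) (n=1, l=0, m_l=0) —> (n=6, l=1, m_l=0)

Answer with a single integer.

(a) forbidden — Δm_l = -3 (E1 requires Δm_l = 0, ±1)
(b) forbidden — Δl = -3 (E1 requires Δl = ±1); Δm_l = +2 (E1 requires Δm_l = 0, ±1)
(c) forbidden — Δm_l = +4 (E1 requires Δm_l = 0, ±1)
(d) forbidden — Δm_l = -2 (E1 requires Δm_l = 0, ±1)
(e) allowed
(f) allowed
(g) allowed
Total allowed: 3 of 7.

3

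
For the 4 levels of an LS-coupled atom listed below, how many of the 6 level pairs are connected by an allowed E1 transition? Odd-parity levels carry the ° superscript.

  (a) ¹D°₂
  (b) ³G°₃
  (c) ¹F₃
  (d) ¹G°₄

(a)–(b): forbidden (parity, ΔS, ΔL).
(a)–(c): allowed.
(a)–(d): forbidden (parity, ΔL, ΔJ).
(b)–(c): forbidden (ΔS).
(b)–(d): forbidden (parity, ΔS).
(c)–(d): allowed.
Allowed pairs: 2 of 6.

2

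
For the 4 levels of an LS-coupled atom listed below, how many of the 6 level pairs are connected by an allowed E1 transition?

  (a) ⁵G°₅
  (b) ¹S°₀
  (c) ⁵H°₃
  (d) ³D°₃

(a)–(b): forbidden (parity, ΔS, ΔL, ΔJ).
(a)–(c): forbidden (parity, ΔJ).
(a)–(d): forbidden (parity, ΔS, ΔL, ΔJ).
(b)–(c): forbidden (parity, ΔS, ΔL, ΔJ).
(b)–(d): forbidden (parity, ΔS, ΔL, ΔJ).
(c)–(d): forbidden (parity, ΔS, ΔL).
Allowed pairs: 0 of 6.

0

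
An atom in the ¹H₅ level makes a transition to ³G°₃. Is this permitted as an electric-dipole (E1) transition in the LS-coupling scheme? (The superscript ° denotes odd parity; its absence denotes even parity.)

forbidden

ΔL = 0, ±1 (not L=0↔0): L: 5 → 4, ΔL = -1 — satisfied.
ΔJ = 0, ±1 (not J=0↔0): J: 5 → 3, ΔJ = -2 — violated.
ΔS = 0: S: 0 → 1 — violated.
Parity must change: even → odd — satisfied.
Rule(s) violated: ΔS, ΔJ.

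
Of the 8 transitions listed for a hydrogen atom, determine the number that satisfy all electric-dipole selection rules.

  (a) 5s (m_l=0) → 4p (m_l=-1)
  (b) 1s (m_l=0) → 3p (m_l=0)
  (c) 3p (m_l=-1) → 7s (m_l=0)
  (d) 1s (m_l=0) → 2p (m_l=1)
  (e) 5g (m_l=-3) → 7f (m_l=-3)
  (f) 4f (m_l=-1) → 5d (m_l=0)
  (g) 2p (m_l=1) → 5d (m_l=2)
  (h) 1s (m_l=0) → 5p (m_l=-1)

(a) allowed
(b) allowed
(c) allowed
(d) allowed
(e) allowed
(f) allowed
(g) allowed
(h) allowed
Total allowed: 8 of 8.

8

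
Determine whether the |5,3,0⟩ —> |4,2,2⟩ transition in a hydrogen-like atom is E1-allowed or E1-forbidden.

Δl = 2 − 3 = -1; the E1 rule Δl = ±1 is ✓.
m_l: 0 → 2 (Δm_l = +2). |Δm_l| ≤ 1 ✗.
The transition is electric-dipole forbidden.

forbidden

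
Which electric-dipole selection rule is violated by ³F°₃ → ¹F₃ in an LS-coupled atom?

the ΔS = 0 rule

Parity must change: odd → even — ok.
ΔS = 0: S: 1 → 0 — fails.
ΔL = 0, ±1 (not L=0↔0): L: 3 → 3, ΔL = +0 — ok.
ΔJ = 0, ±1 (not J=0↔0): J: 3 → 3, ΔJ = +0 — ok.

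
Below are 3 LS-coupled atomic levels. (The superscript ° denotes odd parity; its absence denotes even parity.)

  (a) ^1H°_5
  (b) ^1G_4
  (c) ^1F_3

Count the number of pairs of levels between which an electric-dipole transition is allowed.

(a)–(b): allowed.
(a)–(c): forbidden (ΔL, ΔJ).
(b)–(c): forbidden (parity).
Allowed pairs: 1 of 3.

1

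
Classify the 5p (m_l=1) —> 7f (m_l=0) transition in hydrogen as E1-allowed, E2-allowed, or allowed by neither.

Δl = 3 − 1 = +2; l_i + l_f = 4.
Δm_l = -1.
E1 (Δl = ±1, |Δm_l| ≤ 1): not satisfied.
E2 (Δl = 0,±2, l_i+l_f ≥ 2, |Δm_l| ≤ 2): satisfied.

E2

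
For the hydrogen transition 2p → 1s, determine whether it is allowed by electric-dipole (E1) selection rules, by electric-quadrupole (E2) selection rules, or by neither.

E1

Δl = 0 − 1 = -1; l_i + l_f = 1.
E1 (Δl = ±1): satisfied.
E2 (Δl = 0,±2, l_i+l_f ≥ 2): not satisfied.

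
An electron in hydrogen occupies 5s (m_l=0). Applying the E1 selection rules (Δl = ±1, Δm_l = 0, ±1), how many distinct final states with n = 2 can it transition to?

3

E1 requires Δl = ±1, so l_f ∈ {-1, 1}; with 0 ≤ l_f ≤ n_f−1 = 1, the allowed l_f values are {1}.
For l_f = 1: m_f ∈ {m_i−1, m_i, m_i+1} ∩ [−1, 1] = {-1, 0, 1} → 3 states.
Total: 3.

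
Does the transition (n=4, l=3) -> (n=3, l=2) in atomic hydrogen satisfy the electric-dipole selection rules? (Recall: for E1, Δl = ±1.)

Δl = 2 − 3 = -1; the E1 rule Δl = ±1 is ✓.
All E1 selection rules are satisfied.

allowed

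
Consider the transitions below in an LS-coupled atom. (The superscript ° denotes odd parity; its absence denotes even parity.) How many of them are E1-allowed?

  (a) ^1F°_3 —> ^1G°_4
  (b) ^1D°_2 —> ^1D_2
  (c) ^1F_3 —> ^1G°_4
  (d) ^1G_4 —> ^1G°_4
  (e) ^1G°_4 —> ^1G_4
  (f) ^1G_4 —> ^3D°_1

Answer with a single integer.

4

(a) forbidden (parity fails)
(b) allowed
(c) allowed
(d) allowed
(e) allowed
(f) forbidden (ΔS, ΔL, ΔJ fail)
Total allowed: 4 of 6.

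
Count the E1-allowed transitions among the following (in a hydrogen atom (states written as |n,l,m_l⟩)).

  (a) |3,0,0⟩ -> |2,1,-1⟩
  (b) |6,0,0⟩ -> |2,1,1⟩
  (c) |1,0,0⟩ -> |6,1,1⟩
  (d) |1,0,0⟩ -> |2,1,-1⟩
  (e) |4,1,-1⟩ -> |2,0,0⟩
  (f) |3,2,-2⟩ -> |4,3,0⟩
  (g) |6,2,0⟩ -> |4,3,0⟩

6

(a) allowed
(b) allowed
(c) allowed
(d) allowed
(e) allowed
(f) forbidden — Δm_l = +2 (E1 requires Δm_l = 0, ±1)
(g) allowed
Total allowed: 6 of 7.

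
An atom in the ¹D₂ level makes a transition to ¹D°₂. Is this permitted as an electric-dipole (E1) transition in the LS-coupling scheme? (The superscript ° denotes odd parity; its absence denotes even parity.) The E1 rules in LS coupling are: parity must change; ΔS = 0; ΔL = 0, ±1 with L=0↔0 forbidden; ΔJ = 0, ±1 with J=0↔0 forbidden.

Parity must change: even → odd — ✓.
ΔS = 0: S: 0 → 0 — ✓.
ΔL = 0, ±1 (not L=0↔0): L: 2 → 2, ΔL = +0 — ✓.
ΔJ = 0, ±1 (not J=0↔0): J: 2 → 2, ΔJ = +0 — ✓.
All four E1 rules are satisfied.

allowed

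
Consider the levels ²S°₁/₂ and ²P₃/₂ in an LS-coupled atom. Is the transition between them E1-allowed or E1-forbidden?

Initial level: S=1/2, L=0, J=1/2, parity odd. Final level: S=1/2, L=1, J=3/2, parity even.
Parity must change: odd → even — satisfied.
ΔS = 0: S: 1/2 → 1/2 — satisfied.
ΔL = 0, ±1 (not L=0↔0): L: 0 → 1, ΔL = +1 — satisfied.
ΔJ = 0, ±1 (not J=0↔0): J: 1/2 → 3/2, ΔJ = +1 — satisfied.
All four E1 rules are satisfied.

allowed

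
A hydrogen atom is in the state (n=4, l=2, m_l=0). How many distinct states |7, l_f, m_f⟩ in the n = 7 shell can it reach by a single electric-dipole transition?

6

E1 requires Δl = ±1, so l_f ∈ {1, 3}; with 0 ≤ l_f ≤ n_f−1 = 6, the allowed l_f values are {1, 3}.
For l_f = 1: m_f ∈ {m_i−1, m_i, m_i+1} ∩ [−1, 1] = {-1, 0, 1} → 3 states.
For l_f = 3: m_f ∈ {m_i−1, m_i, m_i+1} ∩ [−3, 3] = {-1, 0, 1} → 3 states.
Total: 6.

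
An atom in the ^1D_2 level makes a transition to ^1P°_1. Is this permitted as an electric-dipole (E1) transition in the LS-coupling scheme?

Reading off the term symbols: S 0→0, L 2→1, J 2→1, parity even→odd.
ΔJ = 0, ±1 (not J=0↔0): J: 2 → 1, ΔJ = -1 — ✓.
ΔS = 0: S: 0 → 0 — ✓.
ΔL = 0, ±1 (not L=0↔0): L: 2 → 1, ΔL = -1 — ✓.
Parity must change: even → odd — ✓.
All four E1 rules are satisfied.

allowed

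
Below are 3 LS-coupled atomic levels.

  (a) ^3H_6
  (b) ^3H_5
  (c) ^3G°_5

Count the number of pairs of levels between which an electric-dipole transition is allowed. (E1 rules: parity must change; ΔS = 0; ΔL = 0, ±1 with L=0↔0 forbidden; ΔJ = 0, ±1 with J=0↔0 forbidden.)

(a)–(b): forbidden (parity).
(a)–(c): allowed.
(b)–(c): allowed.
Allowed pairs: 2 of 3.

2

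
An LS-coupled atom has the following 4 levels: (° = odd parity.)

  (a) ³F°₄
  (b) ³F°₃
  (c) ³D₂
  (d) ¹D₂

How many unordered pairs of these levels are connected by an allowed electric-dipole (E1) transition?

1

(a)–(b): forbidden (parity).
(a)–(c): forbidden (ΔJ).
(a)–(d): forbidden (ΔS, ΔJ).
(b)–(c): allowed.
(b)–(d): forbidden (ΔS).
(c)–(d): forbidden (parity, ΔS).
Allowed pairs: 1 of 6.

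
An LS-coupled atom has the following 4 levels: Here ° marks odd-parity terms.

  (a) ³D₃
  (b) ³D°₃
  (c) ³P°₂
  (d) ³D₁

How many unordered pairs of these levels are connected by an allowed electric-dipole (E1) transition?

3

(a)–(b): allowed.
(a)–(c): allowed.
(a)–(d): forbidden (parity, ΔJ).
(b)–(c): forbidden (parity).
(b)–(d): forbidden (ΔJ).
(c)–(d): allowed.
Allowed pairs: 3 of 6.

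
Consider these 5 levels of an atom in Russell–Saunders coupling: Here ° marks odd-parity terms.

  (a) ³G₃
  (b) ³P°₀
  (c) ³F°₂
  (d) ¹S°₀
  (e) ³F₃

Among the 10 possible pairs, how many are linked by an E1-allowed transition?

2

(a)–(b): forbidden (ΔL, ΔJ).
(a)–(c): allowed.
(a)–(d): forbidden (ΔS, ΔL, ΔJ).
(a)–(e): forbidden (parity).
(b)–(c): forbidden (parity, ΔL, ΔJ).
(b)–(d): forbidden (parity, ΔS, ΔJ).
(b)–(e): forbidden (ΔL, ΔJ).
(c)–(d): forbidden (parity, ΔS, ΔL, ΔJ).
(c)–(e): allowed.
(d)–(e): forbidden (ΔS, ΔL, ΔJ).
Allowed pairs: 2 of 10.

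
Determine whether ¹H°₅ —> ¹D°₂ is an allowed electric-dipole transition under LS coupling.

Parity must change: odd → odd — violated.
ΔS = 0: S: 0 → 0 — satisfied.
ΔL = 0, ±1 (not L=0↔0): L: 5 → 2, ΔL = -3 — violated.
ΔJ = 0, ±1 (not J=0↔0): J: 5 → 2, ΔJ = -3 — violated.
Rule(s) violated: parity, ΔL, ΔJ.

forbidden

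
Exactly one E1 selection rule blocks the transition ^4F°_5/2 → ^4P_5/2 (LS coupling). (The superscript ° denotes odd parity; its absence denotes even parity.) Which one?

Parity must change: odd → even — satisfied.
ΔJ = 0, ±1 (not J=0↔0): J: 5/2 → 5/2, ΔJ = +0 — satisfied.
ΔL = 0, ±1 (not L=0↔0): L: 3 → 1, ΔL = -2 — violated.
ΔS = 0: S: 3/2 → 3/2 — satisfied.

the ΔL = 0, ±1 rule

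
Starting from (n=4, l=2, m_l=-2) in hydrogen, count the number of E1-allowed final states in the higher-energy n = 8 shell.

4

E1 requires Δl = ±1, so l_f ∈ {1, 3}; with 0 ≤ l_f ≤ n_f−1 = 7, the allowed l_f values are {1, 3}.
For l_f = 1: m_f ∈ {m_i−1, m_i, m_i+1} ∩ [−1, 1] = {-1} → 1 state.
For l_f = 3: m_f ∈ {m_i−1, m_i, m_i+1} ∩ [−3, 3] = {-3, -2, -1} → 3 states.
Total: 4.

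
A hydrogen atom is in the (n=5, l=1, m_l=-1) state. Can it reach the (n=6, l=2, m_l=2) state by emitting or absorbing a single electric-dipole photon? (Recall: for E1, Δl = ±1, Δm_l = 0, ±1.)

forbidden

l: 1 → 2 (Δl = +1). Δl = ±1 ok.
Δm_l = 2 − (-1) = +3. E1 requires Δm_l = 0, ±1: fails.
The transition is electric-dipole forbidden.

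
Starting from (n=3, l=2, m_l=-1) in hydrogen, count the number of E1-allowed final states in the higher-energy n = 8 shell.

E1 requires Δl = ±1, so l_f ∈ {1, 3}; with 0 ≤ l_f ≤ n_f−1 = 7, the allowed l_f values are {1, 3}.
For l_f = 1: m_f ∈ {m_i−1, m_i, m_i+1} ∩ [−1, 1] = {-1, 0} → 2 states.
For l_f = 3: m_f ∈ {m_i−1, m_i, m_i+1} ∩ [−3, 3] = {-2, -1, 0} → 3 states.
Total: 5.

5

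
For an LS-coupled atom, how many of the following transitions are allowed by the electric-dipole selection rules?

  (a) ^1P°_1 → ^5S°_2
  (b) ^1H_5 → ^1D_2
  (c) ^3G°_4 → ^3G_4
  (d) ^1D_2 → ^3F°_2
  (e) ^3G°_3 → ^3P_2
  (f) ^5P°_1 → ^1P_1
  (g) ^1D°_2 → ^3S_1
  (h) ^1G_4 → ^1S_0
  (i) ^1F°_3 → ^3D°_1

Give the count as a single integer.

1

(a) forbidden (parity, ΔS fail)
(b) forbidden (parity, ΔL, ΔJ fail)
(c) allowed
(d) forbidden (ΔS fails)
(e) forbidden (ΔL fails)
(f) forbidden (ΔS fails)
(g) forbidden (ΔS, ΔL fail)
(h) forbidden (parity, ΔL, ΔJ fail)
(i) forbidden (parity, ΔS, ΔJ fail)
Total allowed: 1 of 9.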